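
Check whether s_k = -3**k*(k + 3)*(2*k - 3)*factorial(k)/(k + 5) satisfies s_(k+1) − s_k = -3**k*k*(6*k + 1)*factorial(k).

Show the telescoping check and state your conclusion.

s_(k+1) = -3**(k + 1)*(k + 4)*(2*k - 1)*factorial(k + 1)/(k + 6)
s_(k+1) − s_k = -3**k*(6*k**4 + 55*k**3 + 129*k**2 + 24*k - 6)*factorial(k)/((k + 5)*(k + 6))
(s_(k+1) − s_k) − t_k = 2*3**k*(6*k**3 + 31*k**2 + 3*k + 3)*factorial(k)/((k + 5)*(k + 6))

Invalid: residual 2*3**k*(6*k**3 + 31*k**2 + 3*k + 3)*factorial(k)/((k + 5)*(k + 6)) ≠ 0.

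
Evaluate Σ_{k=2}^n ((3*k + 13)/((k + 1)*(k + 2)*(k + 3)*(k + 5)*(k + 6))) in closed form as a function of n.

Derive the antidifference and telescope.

S(n) = (n**3 + 11*n**2 + 36*n - 48)/(84*(n**3 + 11*n**2 + 36*n + 36))

Compute t_(k+1)/t_k: get (k + 1)*(k + 5)*(3*k + 16)/((k + 4)*(k + 7)*(3*k + 13)).
Take A(k)=k + 1, B(k)=k + 7, C(k)=k**2 + 25*k/3 + 52/3.
Set up (k + 1)·f(k+1) − (k + 6)·f(k) − (k**2 + 25*k/3 + 52/3) = 0.
Degrees (1,1,2) ⇒ d ≤ 5.
Match coefficients ⇒ f(k) = k*(k + 3)*(k + 4)*(k**2 + 8*k + 17)/30.
Get s_k = R·t_k = k*(k**2 + 8*k + 17)/(10*(k**3 + 8*k**2 + 17*k + 10)) with R(k) = B(k−1)f(k)/C(k) = k*(k + 3)*(k + 6)*(k**2 + 8*k + 17)/(10*(3*k + 13)).
Verify: (3*k + 13)/(k**5 + 17*k**4 + 107*k**3 + 307*k**2 + 396*k + 180) matches t_k.
Evaluate: s_(n+1) = (n**3 + 11*n**2 + 36*n + 26)/(10*(n**3 + 11*n**2 + 36*n + 36)); subtract s_(2) = 37/420 ⇒ S(n) = (n**3 + 11*n**2 + 36*n - 48)/(84*(n**3 + 11*n**2 + 36*n + 36)).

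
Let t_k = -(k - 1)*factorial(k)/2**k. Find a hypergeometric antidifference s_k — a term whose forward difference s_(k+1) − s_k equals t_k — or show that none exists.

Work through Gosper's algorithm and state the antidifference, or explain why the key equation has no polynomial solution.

s_k = -2**(1 - k)*factorial(k)

Ratio r(k) = k*(k + 1)/(2*(k - 1)).
Factor: A=k/2 + 1/2; B=1; C=k - 1.
Key eq: (k/2 + 1/2)·f(k+1) = (1)·f(k) + (k - 1).
Degrees (1,0,1) ⇒ d ≤ 0.
Match coefficients ⇒ f(k) = 2.
R(k) = B(k−1)·f(k)/C(k) = 2/(k - 1); s_k = R·t_k = -2**(1 - k)*factorial(k).
Check: Δs_k = -(k - 1)*factorial(k)/2**k. ✓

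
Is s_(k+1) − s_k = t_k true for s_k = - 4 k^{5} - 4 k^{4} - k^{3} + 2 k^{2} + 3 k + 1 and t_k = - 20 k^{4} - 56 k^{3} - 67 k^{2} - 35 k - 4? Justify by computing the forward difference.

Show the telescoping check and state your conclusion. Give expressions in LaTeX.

valid (s_(k+1) − s_k reduces to t_k)

s_(k+1) = -4*k**5 - 24*k**4 - 57*k**3 - 65*k**2 - 32*k - 3
s_(k+1) − s_k = -20*k**4 - 56*k**3 - 67*k**2 - 35*k - 4
(s_(k+1) − s_k) − t_k = 0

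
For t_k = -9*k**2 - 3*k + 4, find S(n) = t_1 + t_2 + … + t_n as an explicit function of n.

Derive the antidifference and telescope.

The ratio is (9*k**2 + 21*k + 8)/(9*k**2 + 3*k - 4).
Factor: A=1; B=1; C=k**2 + k/3 - 4/9.
Set up (1)·f(k+1) − (1)·f(k) − (k**2 + k/3 - 4/9) = 0.
Degrees (0,0,2) ⇒ d ≤ 3.
Coefficient equations give f(k) = k*(3*k**2 - 3*k - 4)/9.
Then R = B(k−1)f/C = k*(3*k**2 - 3*k - 4)/(9*k**2 + 3*k - 4), so s_k = R(k)·t_k = k*(-3*k**2 + 3*k + 4).
Verify: -9*k**2 - 3*k + 4 matches t_k.
s_(n+1) = -3*n**3 - 6*n**2 + n + 4 and s_(1) = 4, so S(n) = n*(-3*n**2 - 6*n + 1).

S(n) = n*(-3*n**2 - 6*n + 1)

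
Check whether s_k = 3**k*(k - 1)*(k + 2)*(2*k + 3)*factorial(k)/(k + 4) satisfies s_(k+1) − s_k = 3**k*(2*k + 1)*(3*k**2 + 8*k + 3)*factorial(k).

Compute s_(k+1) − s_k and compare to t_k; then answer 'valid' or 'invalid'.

Invalid: residual -2*3**k*(6*k**4 + 43*k**3 + 88*k**2 + 58*k + 15)*factorial(k)/((k + 4)*(k + 5)) ≠ 0.

s_(k+1) = 3**(k + 1)*k*(k + 3)*(2*k + 5)*factorial(k + 1)/(k + 5)
s_(k+1) − s_k = 3**k*(6*k**5 + 61*k**4 + 219*k**3 + 333*k**2 + 191*k + 30)*factorial(k)/((k + 4)*(k + 5))
(s_(k+1) − s_k) − t_k = -2*3**k*(6*k**4 + 43*k**3 + 88*k**2 + 58*k + 15)*factorial(k)/((k + 4)*(k + 5))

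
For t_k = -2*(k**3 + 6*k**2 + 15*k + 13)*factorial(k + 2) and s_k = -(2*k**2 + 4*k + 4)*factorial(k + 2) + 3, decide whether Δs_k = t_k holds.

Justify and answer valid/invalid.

Valid: the claim telescopes to t_k.

s_(k+1) = -(4*k + 2*(k + 1)**2 + 8)*factorial(k + 3) + 3
s_(k+1) − s_k = -2*(k**3 + 6*k**2 + 15*k + 13)*factorial(k + 2)
(s_(k+1) − s_k) − t_k = 0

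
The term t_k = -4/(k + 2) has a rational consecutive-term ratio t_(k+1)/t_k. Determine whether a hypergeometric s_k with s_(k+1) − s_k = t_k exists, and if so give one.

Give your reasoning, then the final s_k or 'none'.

The ratio is (k + 2)/(k + 3).
A = k + 2, B = k + 3, C = 1.
Solve (k + 2)·f(k+1) − (k + 2)·f(k) = 1.
Degrees (1,1,0) ⇒ d ≤ 0.
Write f(k) = c0. Then LHS − RHS = -1, requiring -1 = 0: contradictory. No certificate.

not Gosper-summable; s_k does not exist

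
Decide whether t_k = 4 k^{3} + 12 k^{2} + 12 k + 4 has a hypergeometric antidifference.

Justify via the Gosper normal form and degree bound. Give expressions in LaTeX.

Yes. s_k = k^{2} \left(k^{2} + 2 k + 1\right).

The ratio is (k**3 + 6*k**2 + 12*k + 8)/(k**3 + 3*k**2 + 3*k + 1).
So A=1 and B=1, with C=k**3 + 3*k**2 + 3*k + 1.
Set up (1)·f(k+1) − (1)·f(k) − (k**3 + 3*k**2 + 3*k + 1) = 0.
Bound: deg f ≤ 4.
A polynomial solution: f(k) = k**2*(k + 1)**2/4.
So s_k = (B(k−1)f/C)·t_k = (k**2/(4*(k + 1)))·t_k = k**2*(k**2 + 2*k + 1).
Verify: 4*k**3 + 12*k**2 + 12*k + 4 matches t_k.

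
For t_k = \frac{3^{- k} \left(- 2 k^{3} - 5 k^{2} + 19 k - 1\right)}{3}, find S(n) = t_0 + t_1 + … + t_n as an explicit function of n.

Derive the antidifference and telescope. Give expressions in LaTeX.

S(n) = 3^{- n - 1} \left(- 3^{n + 1} + n^{3} + 7 n^{2} + 7 n + 2\right)

Step 1: r(k) = (2*k**3 + 11*k**2 - 3*k - 11)/(3*(2*k**3 + 5*k**2 - 19*k + 1)).
So A=1/3 and B=1, with C=k**3 + 5*k**2/2 - 19*k/2 + 1/2.
Solve (1/3)·f(k+1) − (1)·f(k) = k**3 + 5*k**2/2 - 19*k/2 + 1/2.
deg f ≤ 3 (via 0,0,3).
Solve for f: f(k) = -3*(k**3 + 4*k**2 - 4*k + 1)/2 (degree 3 ≤ 3).
Then R = B(k−1)f/C = -3*(k**3 + 4*k**2 - 4*k + 1)/(2*k**3 + 5*k**2 - 19*k + 1), so s_k = R(k)·t_k = (k**3 + 4*k**2 - 4*k + 1)/3**k.
Verify: (-2*k**3 - 5*k**2 + 19*k - 1)/(3*3**k) matches t_k.
Evaluate: s_(n+1) = 3**(-n - 1)*(n**3 + 7*n**2 + 7*n + 2); subtract s_(0) = 1 ⇒ S(n) = 3**(-n - 1)*(-3**(n + 1) + n**3 + 7*n**2 + 7*n + 2).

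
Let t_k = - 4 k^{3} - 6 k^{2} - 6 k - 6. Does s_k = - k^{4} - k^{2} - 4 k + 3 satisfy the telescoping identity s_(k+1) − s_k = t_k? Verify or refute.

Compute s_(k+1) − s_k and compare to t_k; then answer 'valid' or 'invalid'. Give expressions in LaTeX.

valid (s_(k+1) − s_k reduces to t_k)

s_(k+1) = -4*k - (k + 1)**4 - (k + 1)**2 - 1
s_(k+1) − s_k = -4*k**3 - 6*k**2 - 6*k - 6
(s_(k+1) − s_k) − t_k = 0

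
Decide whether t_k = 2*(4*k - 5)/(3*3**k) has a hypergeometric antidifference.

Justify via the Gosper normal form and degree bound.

Yes. s_k = (3 - 4*k)/3**k.

Ratio r(k) = (4*k - 1)/(3*(4*k - 5)).
Factor: A=1/3; B=1; C=k - 5/4.
Need (1/3)·f(k+1) − (1)·f(k) = k - 5/4.
Bound: deg f ≤ 1.
Match coefficients ⇒ f(k) = -3*(4*k - 3)/8.
Then R = B(k−1)f/C = -3*(4*k - 3)/(2*(4*k - 5)), so s_k = R(k)·t_k = (3 - 4*k)/3**k.
Check: Δs_k = 2*(4*k - 5)/(3*3**k). ✓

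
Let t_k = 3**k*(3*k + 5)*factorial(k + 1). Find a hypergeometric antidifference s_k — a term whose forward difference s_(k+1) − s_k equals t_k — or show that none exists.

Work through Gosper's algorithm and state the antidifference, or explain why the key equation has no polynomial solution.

Compute t_(k+1)/t_k: get 3*(k + 2)*(3*k + 8)/(3*k + 5).
Factor: A=3*k + 6; B=1; C=k + 5/3.
f must satisfy (3*k + 6)·f(k+1) − (1)·f(k) = k + 5/3.
deg f ≤ 0 (via 1,0,1).
Solving with deg f ≤ 0: f(k) = 1/3.
So s_k = (B(k−1)f/C)·t_k = (1/(3*k + 5))·t_k = 3**k*factorial(k + 1).
Check: Δs_k = 3**k*(3*k + 5)*factorial(k + 1). ✓

s_k = 3**k*factorial(k + 1)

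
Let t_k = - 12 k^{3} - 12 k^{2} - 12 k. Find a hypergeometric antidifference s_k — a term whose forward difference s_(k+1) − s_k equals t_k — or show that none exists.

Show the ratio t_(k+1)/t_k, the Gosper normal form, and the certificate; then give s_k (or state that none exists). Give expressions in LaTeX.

The ratio is (k + (k + 1)**3 + (k + 1)**2 + 1)/(k*(k**2 + k + 1)).
Gosper form: A/B · C(k+1)/C(k) with A=1, B=1, C=k**3 + k**2 + k.
Solve (1)·f(k+1) − (1)·f(k) = k**3 + k**2 + k.
d = 4 from the (0,0,3) case.
A polynomial solution: f(k) = k*(k - 1)*(3*k**2 + k + 4)/12.
So s_k = (B(k−1)f/C)·t_k = ((k - 1)*(3*k**2 + k + 4)/(12*(k**2 + k + 1)))·t_k = k*(-3*k**3 + 2*k**2 - 3*k + 4).
s_(k+1) − s_k = 12*k*(-k**2 - k - 1) = t_k.

s_k = k \left(- 3 k^{3} + 2 k^{2} - 3 k + 4\right)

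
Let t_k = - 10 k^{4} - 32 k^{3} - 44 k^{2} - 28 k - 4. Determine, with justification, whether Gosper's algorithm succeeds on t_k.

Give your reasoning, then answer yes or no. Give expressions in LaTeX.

Step 1: r(k) = (5*k**4 + 36*k**3 + 100*k**2 + 126*k + 59)/(5*k**4 + 16*k**3 + 22*k**2 + 14*k + 2).
Normal form (A,B,C) = (1, 1, k**4 + 16*k**3/5 + 22*k**2/5 + 14*k/5 + 2/5).
Need (1)·f(k+1) − (1)·f(k) = k**4 + 16*k**3/5 + 22*k**2/5 + 14*k/5 + 2/5.
d = 5 from the (0,0,4) case.
Coefficient equations give f(k) = k*(2*k**4 + 3*k**3 + 2*k**2 - 3)/10.
Then R = B(k−1)f/C = k*(2*k**4 + 3*k**3 + 2*k**2 - 3)/(2*(5*k**4 + 16*k**3 + 22*k**2 + 14*k + 2)), so s_k = R(k)·t_k = k*(-2*k**4 - 3*k**3 - 2*k**2 + 3).
Δs = -10*k**4 - 32*k**3 - 44*k**2 - 28*k - 4, as required.

Yes. s_k = k \left(- 2 k^{4} - 3 k^{3} - 2 k^{2} + 3\right).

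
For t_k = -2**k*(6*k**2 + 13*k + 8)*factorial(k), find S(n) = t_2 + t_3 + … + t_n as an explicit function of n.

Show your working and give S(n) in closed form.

r(k) = 2*(6*k**3 + 31*k**2 + 52*k + 27)/(6*k**2 + 13*k + 8) after simplifying.
Factor: A=2*k + 2; B=1; C=k**2 + 13*k/6 + 4/3.
f must satisfy (2*k + 2)·f(k+1) − (1)·f(k) = k**2 + 13*k/6 + 4/3.
d = 1 from the (1,0,2) case.
Solve for f: f(k) = (3*k + 2)/6 (degree 1 ≤ 1).
Certificate R = B(k−1)f/C = (3*k + 2)/(6*k**2 + 13*k + 8) gives s_k = -2**k*(3*k + 2)*factorial(k).
s_(k+1) − s_k = -2**k*(6*k**2 + 13*k + 8)*factorial(k) = t_k.
Telescope: S(n) = s_(n+1) − s_(2) = -2**(n + 1)*(3*n + 5)*factorial(n + 1) − (-64) = -6*2**n*n**2*factorial(n) - 16*2**n*n*factorial(n) - 10*2**n*factorial(n) + 64.

S(n) = -6*2**n*n**2*factorial(n) - 16*2**n*n*factorial(n) - 10*2**n*factorial(n) + 64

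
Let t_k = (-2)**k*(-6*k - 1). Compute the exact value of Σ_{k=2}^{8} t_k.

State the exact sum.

Step 1: r(k) = 2*(-6*k - 7)/(6*k + 1).
Normal form (A,B,C) = (-2, 1, k + 1/6).
f must satisfy (-2)·f(k+1) − (1)·f(k) = k + 1/6.
d = 1 from the (0,0,1) case.
Solving with deg f ≤ 1: f(k) = -(2*k - 1)/6.
So s_k = (B(k−1)f/C)·t_k = (-(2*k - 1)/(6*k + 1))·t_k = (-2)**k*(2*k - 1).
Check: Δs_k = (-2)**k*(-6*k - 1). ✓
Sum = s_(9) − s_(2); s_(9) = -8704, s_(2) = 12 ⇒ -8716.

Σ = -8716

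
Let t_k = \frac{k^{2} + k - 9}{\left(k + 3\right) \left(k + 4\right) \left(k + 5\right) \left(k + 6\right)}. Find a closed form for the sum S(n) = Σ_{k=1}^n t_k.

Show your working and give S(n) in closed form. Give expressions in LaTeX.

S(n) = \frac{n \left(7 n^{2} - 15 n - 202\right)}{120 \left(n^{3} + 15 n^{2} + 74 n + 120\right)}

Compute t_(k+1)/t_k: get (k + 3)*(k + (k + 1)**2 - 8)/((k + 7)*(k**2 + k - 9)).
Normal form (A,B,C) = (k + 3, k + 7, k**2 + k - 9).
Key eq: (k + 3)·f(k+1) = (k + 6)·f(k) + (k**2 + k - 9).
From deg A=1, deg B=1, deg C=2: d=3.
Match coefficients ⇒ f(k) = k*(k**2 - 18*k - 73)/30.
Get s_k = R·t_k = k*(k**2 - 18*k - 73)/(30*(k + 3)*(k + 4)*(k + 5)) with R(k) = B(k−1)f(k)/C(k) = k*(k + 6)*(k**2 - 18*k - 73)/(30*(k**2 + k - 9)).
Δs = (k**2 + k - 9)/(k**4 + 18*k**3 + 119*k**2 + 342*k + 360), as required.
s_(n+1) = (n**3 - 15*n**2 - 106*n - 90)/(30*(n**3 + 15*n**2 + 74*n + 120)) and s_(1) = -1/40, so S(n) = n*(7*n**2 - 15*n - 202)/(120*(n**3 + 15*n**2 + 74*n + 120)).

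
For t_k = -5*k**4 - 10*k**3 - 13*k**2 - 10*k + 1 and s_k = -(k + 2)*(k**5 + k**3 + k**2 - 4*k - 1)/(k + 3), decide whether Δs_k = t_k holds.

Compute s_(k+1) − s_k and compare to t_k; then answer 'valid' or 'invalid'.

Invalid: residual (4*k**5 + 25*k**4 + 42*k**3 + 48*k**2 + 33*k - 2)/(k**2 + 7*k + 12) ≠ 0.

s_(k+1) = -(k + 3)*(-4*k + (k + 1)**5 + (k + 1)**3 + (k + 1)**2 - 5)/(k + 4)
s_(k+1) − s_k = (-5*k**6 - 41*k**5 - 118*k**4 - 179*k**3 - 177*k**2 - 80*k + 10)/(k**2 + 7*k + 12)
(s_(k+1) − s_k) − t_k = (4*k**5 + 25*k**4 + 42*k**3 + 48*k**2 + 33*k - 2)/(k**2 + 7*k + 12)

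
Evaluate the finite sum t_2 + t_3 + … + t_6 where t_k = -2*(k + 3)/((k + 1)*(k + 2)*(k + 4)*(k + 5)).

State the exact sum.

Σ = -35/792

Ratio r(k) = (k + 1)*(k + 4)**2/((k + 3)**2*(k + 6)).
A = k + 1, B = k + 6, C = k**2 + 6*k + 9.
f must satisfy (k + 1)·f(k+1) − (k + 5)·f(k) = k**2 + 6*k + 9.
Bound: deg f ≤ 4.
Match coefficients ⇒ f(k) = k*(k + 2)*(k + 3)*(k + 5)/8.
So s_k = (B(k−1)f/C)·t_k = (k*(k + 2)*(k + 5)**2/(8*(k + 3)))·t_k = k*(-k - 5)/(4*(k**2 + 5*k + 4)).
s_(k+1) − s_k = 2*(-k - 3)/(k**4 + 12*k**3 + 49*k**2 + 78*k + 40) = t_k.
Sum = s_(7) − s_(2); s_(7) = -21/88, s_(2) = -7/36 ⇒ -35/792.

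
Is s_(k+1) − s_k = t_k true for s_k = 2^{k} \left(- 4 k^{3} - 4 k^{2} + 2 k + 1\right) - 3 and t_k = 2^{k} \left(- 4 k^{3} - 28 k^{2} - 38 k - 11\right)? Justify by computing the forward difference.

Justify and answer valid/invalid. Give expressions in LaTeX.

s_(k+1) = 2**(k + 1)*(2*k - 4*(k + 1)**3 - 4*(k + 1)**2 + 3) - 3
s_(k+1) − s_k = 2**k*(-4*k**3 - 28*k**2 - 38*k - 11)
(s_(k+1) − s_k) − t_k = 0

valid (s_(k+1) − s_k reduces to t_k)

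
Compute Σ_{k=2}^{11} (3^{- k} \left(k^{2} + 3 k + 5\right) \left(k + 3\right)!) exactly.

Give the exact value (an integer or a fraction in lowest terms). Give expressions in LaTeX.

Σ = 23319266840/243

Step 1: r(k) = (k + 4)*(3*k + (k + 1)**2 + 8)/(3*(k**2 + 3*k + 5)).
Gosper form: A/B · C(k+1)/C(k) with A=k/3 + 4/3, B=1, C=k**2 + 3*k + 5.
Key eq: (k/3 + 4/3)·f(k+1) = (1)·f(k) + (k**2 + 3*k + 5).
d = 1 from the (1,0,2) case.
A polynomial solution: f(k) = 3*(k + 1).
R(k) = B(k−1)·f(k)/C(k) = 3*(k + 1)/(k**2 + 3*k + 5); s_k = R·t_k = 3**(1 - k)*(k + 1)*factorial(k + 3).
Check: Δs_k = (k**2 + 3*k + 5)*factorial(k + 3)/3**k. ✓
Σ_(k=2)^(11) t_k = s_(12) − s_(2) = 23319296000/243 − (120) = 23319266840/243.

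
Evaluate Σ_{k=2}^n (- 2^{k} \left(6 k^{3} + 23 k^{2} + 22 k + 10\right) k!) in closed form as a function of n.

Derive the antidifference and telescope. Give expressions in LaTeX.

S(n) = - 6 \cdot 2^{n} n^{3} n! - 26 \cdot 2^{n} n^{2} n! - 26 \cdot 2^{n} n n! - 6 \cdot 2^{n} n! + 128

Compute t_(k+1)/t_k: get 2*(6*k**4 + 47*k**3 + 127*k**2 + 147*k + 61)/(6*k**3 + 23*k**2 + 22*k + 10).
Factor: A=2*k + 2; B=1; C=k**3 + 23*k**2/6 + 11*k/3 + 5/3.
Key eq: (2*k + 2)·f(k+1) = (1)·f(k) + (k**3 + 23*k**2/6 + 11*k/3 + 5/3).
deg f ≤ 2 (via 1,0,3).
Coefficient equations give f(k) = (k + 2)*(3*k - 2)/6.
Then R = B(k−1)f/C = (k + 2)*(3*k - 2)/(6*k**3 + 23*k**2 + 22*k + 10), so s_k = R(k)·t_k = -2**k*(k + 2)*(3*k - 2)*factorial(k).
s_(k+1) − s_k = -2**k*(6*k**3 + 23*k**2 + 22*k + 10)*factorial(k) = t_k.
Evaluate: s_(n+1) = -2**(n + 1)*(n + 3)*(3*n + 1)*factorial(n + 1); subtract s_(2) = -128 ⇒ S(n) = -6*2**n*n**3*factorial(n) - 26*2**n*n**2*factorial(n) - 26*2**n*n*factorial(n) - 6*2**n*factorial(n) + 128.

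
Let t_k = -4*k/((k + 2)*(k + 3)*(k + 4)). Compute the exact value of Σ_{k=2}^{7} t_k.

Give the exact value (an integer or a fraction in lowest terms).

Σ = -3/11

r(k) = (k + 1)*(k + 2)/(k*(k + 5)) after simplifying.
Normal form (A,B,C) = (k + 2, k + 5, k).
Key eq: (k + 2)·f(k+1) = (k + 4)·f(k) + (k).
deg f ≤ 2 (via 1,1,1).
Match coefficients ⇒ f(k) = k*(k - 1)/6.
Certificate R = B(k−1)f/C = (k - 1)*(k + 4)/6 gives s_k = 2*k*(1 - k)/(3*(k + 2)*(k + 3)).
s_(k+1) − s_k = -4*k/(k**3 + 9*k**2 + 26*k + 24) = t_k.
Σ_(k=2)^(7) t_k = s_(8) − s_(2) = -56/165 − (-1/15) = -3/11.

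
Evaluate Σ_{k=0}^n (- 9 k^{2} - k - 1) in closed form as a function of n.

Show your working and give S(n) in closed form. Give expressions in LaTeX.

S(n) = - 3 n^{3} - 5 n^{2} - 3 n - 1

Compute t_(k+1)/t_k: get (k + 9*(k + 1)**2 + 2)/(9*k**2 + k + 1).
A = 1, B = 1, C = k**2 + k/9 + 1/9.
Set up (1)·f(k+1) − (1)·f(k) − (k**2 + k/9 + 1/9) = 0.
Bound: deg f ≤ 3.
Solve for f: f(k) = k*(3*k**2 - 4*k + 2)/9 (degree 3 ≤ 3).
Then R = B(k−1)f/C = k*(3*k**2 - 4*k + 2)/(9*k**2 + k + 1), so s_k = R(k)·t_k = k*(-3*k**2 + 4*k - 2).
Check: Δs_k = -9*k**2 - k - 1. ✓
Telescope: S(n) = s_(n+1) − s_(0) = -3*n**3 - 5*n**2 - 3*n - 1 − (0) = -3*n**3 - 5*n**2 - 3*n - 1.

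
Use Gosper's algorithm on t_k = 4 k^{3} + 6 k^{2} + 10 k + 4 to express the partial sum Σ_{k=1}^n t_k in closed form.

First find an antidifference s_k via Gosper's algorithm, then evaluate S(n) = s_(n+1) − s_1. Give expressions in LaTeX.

t_(k+1)/t_k = (2*k**3 + 9*k**2 + 17*k + 12)/(2*k**3 + 3*k**2 + 5*k + 2).
Take A(k)=1, B(k)=1, C(k)=k**3 + 3*k**2/2 + 5*k/2 + 1.
f must satisfy (1)·f(k+1) − (1)·f(k) = k**3 + 3*k**2/2 + 5*k/2 + 1.
deg f ≤ 4 (via 0,0,3).
Coefficient equations give f(k) = k**2*(k**2 + 3)/4.
So s_k = (B(k−1)f/C)·t_k = (k**2*(k**2 + 3)/(2*(2*k + 1)*(k**2 + k + 2)))·t_k = k**2*(k**2 + 3).
s_(k+1) − s_k = 4*k**3 + 6*k**2 + 10*k + 4 = t_k.
Telescope: S(n) = s_(n+1) − s_(1) = n**4 + 4*n**3 + 9*n**2 + 10*n + 4 − (4) = n*(n**3 + 4*n**2 + 9*n + 10).

S(n) = n \left(n^{3} + 4 n^{2} + 9 n + 10\right)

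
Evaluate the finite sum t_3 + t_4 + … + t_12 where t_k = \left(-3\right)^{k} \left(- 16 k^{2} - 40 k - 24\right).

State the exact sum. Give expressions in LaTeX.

The ratio is 3*(-2*k**2 - 9*k - 10)/(2*k**2 + 5*k + 3).
Take A(k)=-3, B(k)=1, C(k)=k**2 + 5*k/2 + 3/2.
Set up (-3)·f(k+1) − (1)·f(k) − (k**2 + 5*k/2 + 3/2) = 0.
Bound: deg f ≤ 2.
Solving with deg f ≤ 2: f(k) = -k*(k + 1)/4.
Certificate R = B(k−1)f/C = -k/(2*(2*k + 3)) gives s_k = 4*(-3)**k*k*(k + 1).
Δs = 8*(-3)**k*(-2*k - 3)*(k + 1), as required.
Σ_(k=3)^(12) t_k = s_(13) − s_(3) = -1160667144 − (-1296) = -1160665848.

Σ = -1160665848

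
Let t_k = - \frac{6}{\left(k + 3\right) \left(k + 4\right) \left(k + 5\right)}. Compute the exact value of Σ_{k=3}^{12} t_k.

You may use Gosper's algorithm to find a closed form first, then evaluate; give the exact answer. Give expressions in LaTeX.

Σ = -115/1904

Step 1: r(k) = (k + 3)/(k + 6).
A = k + 3, B = k + 6, C = 1.
f must satisfy (k + 3)·f(k+1) − (k + 5)·f(k) = 1.
deg f ≤ 2 (via 1,1,0).
Solve for f: f(k) = k*(k + 7)/24 (degree 2 ≤ 2).
R(k) = B(k−1)·f(k)/C(k) = k*(k + 5)*(k + 7)/24; s_k = R·t_k = k*(-k - 7)/(4*(k + 3)*(k + 4)).
Check: Δs_k = -6/(k**3 + 12*k**2 + 47*k + 60). ✓
Evaluate s at k=13 and k=3: -65/272 and -5/28; difference -115/1904.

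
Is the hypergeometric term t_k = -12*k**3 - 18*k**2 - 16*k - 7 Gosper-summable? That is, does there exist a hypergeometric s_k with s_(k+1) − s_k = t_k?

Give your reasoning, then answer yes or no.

t_(k+1)/t_k = (12*k**3 + 54*k**2 + 88*k + 53)/(12*k**3 + 18*k**2 + 16*k + 7).
Take A(k)=1, B(k)=1, C(k)=k**3 + 3*k**2/2 + 4*k/3 + 7/12.
Solve (1)·f(k+1) − (1)·f(k) = k**3 + 3*k**2/2 + 4*k/3 + 7/12.
deg f ≤ 4 (via 0,0,3).
A polynomial solution: f(k) = k*(3*k**3 + 2*k + 2)/12.
R(k) = B(k−1)·f(k)/C(k) = k*(3*k**3 + 2*k + 2)/(12*k**3 + 18*k**2 + 16*k + 7); s_k = R·t_k = k*(-3*k**3 - 2*k - 2).
Δs = -12*k**3 - 18*k**2 - 16*k - 7, as required.

Yes. s_k = k*(-3*k**3 - 2*k - 2).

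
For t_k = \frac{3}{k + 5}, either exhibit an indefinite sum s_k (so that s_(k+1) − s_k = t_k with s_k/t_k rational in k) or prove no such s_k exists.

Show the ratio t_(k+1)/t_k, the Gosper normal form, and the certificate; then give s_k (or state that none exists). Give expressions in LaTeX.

not Gosper-summable; s_k does not exist

Compute t_(k+1)/t_k: get (k + 5)/(k + 6).
Factor: A=k + 5; B=k + 6; C=1.
Key eq: (k + 5)·f(k+1) = (k + 5)·f(k) + (1).
d = 0 from the (1,1,0) case.
f = c0 ⇒ A·f(k+1) − B(k−1)·f(k) − C = -1. The system {-1 = 0} is inconsistent; no antidifference.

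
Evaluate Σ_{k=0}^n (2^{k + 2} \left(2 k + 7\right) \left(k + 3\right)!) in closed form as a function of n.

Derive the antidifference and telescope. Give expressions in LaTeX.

S(n) = 8 \cdot 2^{n} \left(n + 4\right)! - 24

Ratio r(k) = 2*(k + 4)*(2*k + 9)/(2*k + 7).
A = 2*k + 8, B = 1, C = k + 7/2.
Set up (2*k + 8)·f(k+1) − (1)·f(k) − (k + 7/2) = 0.
d = 0 from the (1,0,1) case.
Solve for f: f(k) = 1/2 (degree 0 ≤ 0).
Get s_k = R·t_k = 2**(k + 2)*factorial(k + 3) with R(k) = B(k−1)f(k)/C(k) = 1/(2*k + 7).
Verify: 2**(k + 2)*(2*k + 7)*factorial(k + 3) matches t_k.
Evaluate: s_(n+1) = 2**(n + 3)*factorial(n + 4); subtract s_(0) = 24 ⇒ S(n) = 8*2**n*factorial(n + 4) - 24.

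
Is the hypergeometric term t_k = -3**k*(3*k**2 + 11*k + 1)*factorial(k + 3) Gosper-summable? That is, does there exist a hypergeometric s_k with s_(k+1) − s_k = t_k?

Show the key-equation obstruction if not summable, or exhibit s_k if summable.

Yes. s_k = -3**k*(k - 1)*factorial(k + 3).

Ratio r(k) = 3*(3*k**3 + 29*k**2 + 83*k + 60)/(3*k**2 + 11*k + 1).
Normal form (A,B,C) = (3*k + 12, 1, k**2 + 11*k/3 + 1/3).
f must satisfy (3*k + 12)·f(k+1) − (1)·f(k) = k**2 + 11*k/3 + 1/3.
Bound: deg f ≤ 1.
Solving with deg f ≤ 1: f(k) = (k - 1)/3.
So s_k = (B(k−1)f/C)·t_k = ((k - 1)/(3*k**2 + 11*k + 1))·t_k = -3**k*(k - 1)*factorial(k + 3).
s_(k+1) − s_k = -3**k*(3*k**2 + 11*k + 1)*factorial(k + 3) = t_k.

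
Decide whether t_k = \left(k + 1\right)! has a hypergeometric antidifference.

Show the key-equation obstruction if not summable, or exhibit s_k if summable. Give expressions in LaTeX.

Compute t_(k+1)/t_k: get k + 2.
Take A(k)=k + 2, B(k)=1, C(k)=1.
Set up (k + 2)·f(k+1) − (1)·f(k) − (1) = 0.
d = -1 from the (1,0,0) case.
Negative degree bound (-1): no f exists, t_k not Gosper-summable.

No — key equation has no polynomial f.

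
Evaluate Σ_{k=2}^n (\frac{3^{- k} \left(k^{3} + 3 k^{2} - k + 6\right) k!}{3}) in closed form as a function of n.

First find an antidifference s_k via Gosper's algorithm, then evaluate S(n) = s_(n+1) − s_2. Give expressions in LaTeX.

r(k) = (k + 1)*(-k + (k + 1)**3 + 3*(k + 1)**2 + 5)/(3*(k**3 + 3*k**2 - k + 6)) after simplifying.
Take A(k)=k/3 + 1/3, B(k)=1, C(k)=k**3 + 3*k**2 - k + 6.
Key eq: (k/3 + 1/3)·f(k+1) = (1)·f(k) + (k**3 + 3*k**2 - k + 6).
deg f ≤ 2 (via 1,0,3).
Match coefficients ⇒ f(k) = 3*(k**2 + 3*k - 1).
R(k) = B(k−1)·f(k)/C(k) = 3*(k**2 + 3*k - 1)/(k**3 + 3*k**2 - k + 6); s_k = R·t_k = (k**2 + 3*k - 1)*factorial(k)/3**k.
Δs = (k**3 + 3*k**2 - k + 6)*factorial(k)/(3*3**k), as required.
Σ_(k=2)^n t_k = s_(n+1) − s_(2) = (3**(-n - 1)*(n**2 + 5*n + 3)*factorial(n + 1)) − (2), i.e. (-6*3**n + n**3*factorial(n) + 6*n**2*factorial(n) + 8*n*factorial(n) + 3*factorial(n))/(3*3**n).

S(n) = \frac{3^{- n} \left(- 6 \cdot 3^{n} + n^{3} n! + 6 n^{2} n! + 8 n n! + 3 n!\right)}{3}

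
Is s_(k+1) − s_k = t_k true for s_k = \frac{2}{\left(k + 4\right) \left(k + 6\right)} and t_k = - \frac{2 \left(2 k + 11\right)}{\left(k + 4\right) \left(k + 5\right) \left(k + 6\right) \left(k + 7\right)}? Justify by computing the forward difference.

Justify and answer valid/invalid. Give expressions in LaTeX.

Valid: the claim telescopes to t_k.

s_(k+1) = 2/((k + 5)*(k + 7))
s_(k+1) − s_k = 2*(-2*k - 11)/(k**4 + 22*k**3 + 179*k**2 + 638*k + 840)
(s_(k+1) − s_k) − t_k = 0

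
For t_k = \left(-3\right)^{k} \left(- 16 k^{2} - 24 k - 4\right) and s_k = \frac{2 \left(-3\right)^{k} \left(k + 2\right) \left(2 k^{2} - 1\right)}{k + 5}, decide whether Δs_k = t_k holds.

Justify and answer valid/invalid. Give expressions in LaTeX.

Invalid: residual \frac{6 \left(-3\right)^{k} \left(8 k^{3} + 54 k^{2} + 62 k + 9\right)}{k^{2} + 11 k + 30} ≠ 0.

s_(k+1) = 2*(-3)**(k + 1)*(k + 3)*(2*(k + 1)**2 - 1)/(k + 6)
s_(k+1) − s_k = (-3)**k*(-16*k**4 - 152*k**3 - 424*k**2 - 392*k - 66)/(k**2 + 11*k + 30)
(s_(k+1) − s_k) − t_k = 6*(-3)**k*(8*k**3 + 54*k**2 + 62*k + 9)/(k**2 + 11*k + 30)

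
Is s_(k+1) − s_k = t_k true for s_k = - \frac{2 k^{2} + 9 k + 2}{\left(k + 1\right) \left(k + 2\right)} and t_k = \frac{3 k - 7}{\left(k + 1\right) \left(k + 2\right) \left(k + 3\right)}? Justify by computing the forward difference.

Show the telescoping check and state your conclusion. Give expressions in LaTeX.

s_(k+1) = (-9*k - 2*(k + 1)**2 - 11)/((k + 2)*(k + 3))
s_(k+1) − s_k = (3*k - 7)/(k**3 + 6*k**2 + 11*k + 6)
(s_(k+1) − s_k) − t_k = 0

Valid: the claim telescopes to t_k.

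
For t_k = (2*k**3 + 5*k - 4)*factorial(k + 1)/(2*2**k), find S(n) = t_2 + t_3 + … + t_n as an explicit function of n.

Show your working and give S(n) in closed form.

Step 1: r(k) = (k + 2)*(5*k + 2*(k + 1)**3 + 1)/(2*(2*k**3 + 5*k - 4)).
A = k/2 + 1, B = 1, C = k**3 + 5*k/2 - 2.
Key eq: (k/2 + 1)·f(k+1) = (1)·f(k) + (k**3 + 5*k/2 - 2).
Degrees (1,0,3) ⇒ d ≤ 2.
Solving with deg f ≤ 2: f(k) = 2*k**2 - 4*k - 1.
Then R = B(k−1)f/C = 2*(2*k**2 - 4*k - 1)/(2*k**3 + 5*k - 4), so s_k = R(k)·t_k = (2*k**2 - 4*k - 1)*factorial(k + 1)/2**k.
Check: Δs_k = (2*k**3 + 5*k - 4)*factorial(k + 1)/(2*2**k). ✓
Telescope: S(n) = s_(n+1) − s_(2) = 2**(-n - 1)*(2*n**2 - 3)*factorial(n + 2) − (-3/2) = 3/2 + n**2*factorial(n + 2)/2**n - 3*factorial(n + 2)/(2*2**n).

S(n) = 3/2 + n**2*factorial(n + 2)/2**n - 3*factorial(n + 2)/(2*2**n)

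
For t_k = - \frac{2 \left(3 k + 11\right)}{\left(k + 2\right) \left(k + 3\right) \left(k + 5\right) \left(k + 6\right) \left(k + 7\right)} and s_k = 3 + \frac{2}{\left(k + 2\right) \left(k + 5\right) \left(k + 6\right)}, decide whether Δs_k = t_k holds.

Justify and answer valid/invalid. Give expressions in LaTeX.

valid (s_(k+1) − s_k reduces to t_k)

s_(k+1) = 3 + 2/((k + 3)*(k + 6)*(k + 7))
s_(k+1) − s_k = 2*(-3*k - 11)/(k**5 + 23*k**4 + 203*k**3 + 853*k**2 + 1692*k + 1260)
(s_(k+1) − s_k) − t_k = 0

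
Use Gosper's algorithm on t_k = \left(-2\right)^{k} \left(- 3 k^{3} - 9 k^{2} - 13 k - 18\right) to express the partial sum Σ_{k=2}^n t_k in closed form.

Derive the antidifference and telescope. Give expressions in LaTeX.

Ratio r(k) = 2*(-3*k**3 - 18*k**2 - 40*k - 43)/(3*k**3 + 9*k**2 + 13*k + 18).
Factor: A=-2; B=1; C=k**3 + 3*k**2 + 13*k/3 + 6.
f must satisfy (-2)·f(k+1) − (1)·f(k) = k**3 + 3*k**2 + 13*k/3 + 6.
d = 3 from the (0,0,3) case.
Solving with deg f ≤ 3: f(k) = -(k**3 + k**2 + k + 4)/3.
Then R = B(k−1)f/C = -(k**3 + k**2 + k + 4)/(3*k**3 + 9*k**2 + 13*k + 18), so s_k = R(k)·t_k = (-2)**k*(k**3 + k**2 + k + 4).
Verify: (-2)**k*(-3*k**3 - 9*k**2 - 13*k - 18) matches t_k.
Σ_(k=2)^n t_k = s_(n+1) − s_(2) = ((-2)**(n + 1)*(n**3 + 4*n**2 + 6*n + 7)) − (72), i.e. -2*(-2)**n*n**3 - 8*(-2)**n*n**2 - 12*(-2)**n*n - 14*(-2)**n - 72.

S(n) = - 2 \left(-2\right)^{n} n^{3} - 8 \left(-2\right)^{n} n^{2} - 12 \left(-2\right)^{n} n - 14 \left(-2\right)^{n} - 72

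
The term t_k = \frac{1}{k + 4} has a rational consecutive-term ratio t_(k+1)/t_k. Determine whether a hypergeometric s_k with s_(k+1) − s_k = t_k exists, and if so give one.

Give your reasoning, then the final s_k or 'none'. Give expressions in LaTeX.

Compute t_(k+1)/t_k: get (k + 4)/(k + 5).
A = k + 4, B = k + 5, C = 1.
Solve (k + 4)·f(k+1) − (k + 4)·f(k) = 1.
d = 0 from the (1,1,0) case.
Write f(k) = c0. Then LHS − RHS = -1, requiring -1 = 0: contradictory. No certificate.

not Gosper-summable; s_k does not exist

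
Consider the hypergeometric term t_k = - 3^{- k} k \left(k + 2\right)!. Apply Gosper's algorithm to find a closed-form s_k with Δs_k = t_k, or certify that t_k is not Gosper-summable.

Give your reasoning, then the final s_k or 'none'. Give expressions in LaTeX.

Ratio r(k) = (k + 1)*(k + 3)/(3*k).
Gosper form: A/B · C(k+1)/C(k) with A=k/3 + 1, B=1, C=k.
Solve (k/3 + 1)·f(k+1) − (1)·f(k) = k.
d = 0 from the (1,0,1) case.
Solving with deg f ≤ 0: f(k) = 3.
R(k) = B(k−1)·f(k)/C(k) = 3/k; s_k = R·t_k = -3**(1 - k)*factorial(k + 2).
Check: Δs_k = -k*factorial(k + 2)/3**k. ✓

s_k = - 3^{1 - k} \left(k + 2\right)!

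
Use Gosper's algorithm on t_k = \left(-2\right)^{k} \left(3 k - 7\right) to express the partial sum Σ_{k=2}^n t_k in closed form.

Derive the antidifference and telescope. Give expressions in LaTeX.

Step 1: r(k) = 2*(4 - 3*k)/(3*k - 7).
Gosper form: A/B · C(k+1)/C(k) with A=-2, B=1, C=k - 7/3.
f must satisfy (-2)·f(k+1) − (1)·f(k) = k - 7/3.
Bound: deg f ≤ 1.
Coefficient equations give f(k) = -(k - 3)/3.
R(k) = B(k−1)·f(k)/C(k) = -(k - 3)/(3*k - 7); s_k = R·t_k = (-2)**k*(3 - k).
Check: Δs_k = (-2)**k*(3*k - 7). ✓
s_(n+1) = (-2)**(n + 1)*(2 - n) and s_(2) = 4, so S(n) = 2*(-2)**n*n - 4*(-2)**n - 4.

S(n) = 2 \left(-2\right)^{n} n - 4 \left(-2\right)^{n} - 4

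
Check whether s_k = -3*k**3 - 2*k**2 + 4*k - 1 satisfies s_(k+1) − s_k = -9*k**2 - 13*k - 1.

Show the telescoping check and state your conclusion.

valid; difference matches t_k

s_(k+1) = -3*k**3 - 11*k**2 - 9*k - 2
s_(k+1) − s_k = -9*k**2 - 13*k - 1
(s_(k+1) − s_k) − t_k = 0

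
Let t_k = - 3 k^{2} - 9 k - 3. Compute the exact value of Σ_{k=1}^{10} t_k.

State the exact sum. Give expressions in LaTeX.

The ratio is (k**2 + 5*k + 5)/(k**2 + 3*k + 1).
Normal form (A,B,C) = (1, 1, k**2 + 3*k + 1).
f must satisfy (1)·f(k+1) − (1)·f(k) = k**2 + 3*k + 1.
From deg A=0, deg B=0, deg C=2: d=3.
Coefficient equations give f(k) = k*(k**2 + 3*k - 1)/3.
Then R = B(k−1)f/C = k*(k**2 + 3*k - 1)/(3*(k**2 + 3*k + 1)), so s_k = R(k)·t_k = k*(-k**2 - 3*k + 1).
Δs = -3*k**2 - 9*k - 3, as required.
Σ_(k=1)^(10) t_k = s_(11) − s_(1) = -1683 − (-3) = -1680.

Σ = -1680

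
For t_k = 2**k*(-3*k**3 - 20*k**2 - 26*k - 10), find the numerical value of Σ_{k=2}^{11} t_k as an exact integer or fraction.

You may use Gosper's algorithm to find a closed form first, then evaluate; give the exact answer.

Σ = -22413184

t_(k+1)/t_k = 2*(3*k**3 + 29*k**2 + 75*k + 59)/(3*k**3 + 20*k**2 + 26*k + 10).
Gosper form: A/B · C(k+1)/C(k) with A=2, B=1, C=k**3 + 20*k**2/3 + 26*k/3 + 10/3.
Set up (2)·f(k+1) − (1)·f(k) − (k**3 + 20*k**2/3 + 26*k/3 + 10/3) = 0.
deg f ≤ 3 (via 0,0,3).
Solve for f: f(k) = k**2*(3*k + 2)/3 (degree 3 ≤ 3).
So s_k = (B(k−1)f/C)·t_k = (k**2*(3*k + 2)/(3*k**3 + 20*k**2 + 26*k + 10))·t_k = 2**k*k**2*(-3*k - 2).
Verify: 2**k*(-3*k**3 - 20*k**2 - 26*k - 10) matches t_k.
Σ_(k=2)^(11) t_k = s_(12) − s_(2) = -22413312 − (-128) = -22413184.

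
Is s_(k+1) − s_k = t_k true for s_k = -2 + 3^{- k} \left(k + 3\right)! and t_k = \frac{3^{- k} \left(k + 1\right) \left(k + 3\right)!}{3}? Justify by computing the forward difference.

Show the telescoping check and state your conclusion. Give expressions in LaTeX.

valid; difference matches t_k

s_(k+1) = 3**(-k - 1)*factorial(k + 4) - 2
s_(k+1) − s_k = (k + 1)*factorial(k + 3)/(3*3**k)
(s_(k+1) − s_k) − t_k = 0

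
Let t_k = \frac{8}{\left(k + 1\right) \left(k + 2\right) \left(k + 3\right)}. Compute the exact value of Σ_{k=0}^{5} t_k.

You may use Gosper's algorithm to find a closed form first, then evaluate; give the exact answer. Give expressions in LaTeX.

Ratio r(k) = (k + 1)/(k + 4).
A = k + 1, B = k + 4, C = 1.
Need (k + 1)·f(k+1) − (k + 3)·f(k) = 1.
deg f ≤ 2 (via 1,1,0).
A polynomial solution: f(k) = k*(k + 3)/4.
R(k) = B(k−1)·f(k)/C(k) = k*(k + 3)**2/4; s_k = R·t_k = 2*k*(k + 3)/((k + 1)*(k + 2)).
Check: Δs_k = 8/(k**3 + 6*k**2 + 11*k + 6). ✓
Evaluate s at k=6 and k=0: 27/14 and 0; difference 27/14.

Σ = 27/14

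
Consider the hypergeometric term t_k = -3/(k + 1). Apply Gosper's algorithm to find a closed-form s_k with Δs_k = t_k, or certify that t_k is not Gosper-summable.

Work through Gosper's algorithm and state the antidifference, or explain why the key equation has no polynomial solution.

not Gosper-summable; s_k does not exist

r(k) = (k + 1)/(k + 2) after simplifying.
Normal form (A,B,C) = (k + 1, k + 2, 1).
f must satisfy (k + 1)·f(k+1) − (k + 1)·f(k) = 1.
Degrees (1,1,0) ⇒ d ≤ 0.
Write f(k) = c0. Then LHS − RHS = -1, requiring -1 = 0: contradictory. No certificate.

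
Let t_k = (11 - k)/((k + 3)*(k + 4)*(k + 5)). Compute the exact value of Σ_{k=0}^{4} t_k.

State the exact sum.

r(k) = (k - 10)*(k + 3)/((k - 11)*(k + 6)) after simplifying.
A = k + 3, B = k + 6, C = k - 11.
Set up (k + 3)·f(k+1) − (k + 5)·f(k) − (k - 11) = 0.
Bound: deg f ≤ 2.
Solving with deg f ≤ 2: f(k) = -k*(k + 10)/3.
Then R = B(k−1)f/C = -k*(k + 5)*(k + 10)/(3*(k - 11)), so s_k = R(k)·t_k = k*(k + 10)/(3*(k + 3)*(k + 4)).
Δs = (11 - k)/(k**3 + 12*k**2 + 47*k + 60), as required.
Sum = s_(5) − s_(0); s_(5) = 25/72, s_(0) = 0 ⇒ 25/72.

Σ = 25/72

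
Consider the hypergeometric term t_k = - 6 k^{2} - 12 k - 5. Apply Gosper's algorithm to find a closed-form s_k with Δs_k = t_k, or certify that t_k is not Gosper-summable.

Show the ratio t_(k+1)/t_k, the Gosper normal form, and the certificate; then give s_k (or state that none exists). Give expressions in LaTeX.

The ratio is (6*k**2 + 24*k + 23)/(6*k**2 + 12*k + 5).
Factor: A=1; B=1; C=k**2 + 2*k + 5/6.
Need (1)·f(k+1) − (1)·f(k) = k**2 + 2*k + 5/6.
From deg A=0, deg B=0, deg C=2: d=3.
Solving with deg f ≤ 3: f(k) = k**2*(2*k + 3)/6.
Certificate R = B(k−1)f/C = k**2*(2*k + 3)/(6*k**2 + 12*k + 5) gives s_k = k**2*(-2*k - 3).
Check: Δs_k = -6*k**2 - 12*k - 5. ✓

s_k = k^{2} \left(- 2 k - 3\right)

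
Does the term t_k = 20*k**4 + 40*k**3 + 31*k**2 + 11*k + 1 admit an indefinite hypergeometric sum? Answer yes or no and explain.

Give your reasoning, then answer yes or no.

The ratio is (20*k**4 + 120*k**3 + 271*k**2 + 273*k + 103)/(20*k**4 + 40*k**3 + 31*k**2 + 11*k + 1).
Gosper form: A/B · C(k+1)/C(k) with A=1, B=1, C=k**4 + 2*k**3 + 31*k**2/20 + 11*k/20 + 1/20.
Set up (1)·f(k+1) − (1)·f(k) − (k**4 + 2*k**3 + 31*k**2/20 + 11*k/20 + 1/20) = 0.
Bound: deg f ≤ 5.
Coefficient equations give f(k) = k**3*(4*k**2 - 3)/20.
R(k) = B(k−1)·f(k)/C(k) = k**3*(4*k**2 - 3)/(20*k**4 + 40*k**3 + 31*k**2 + 11*k + 1); s_k = R·t_k = k**3*(4*k**2 - 3).
Check: Δs_k = 20*k**4 + 40*k**3 + 31*k**2 + 11*k + 1. ✓

Yes. s_k = k**3*(4*k**2 - 3).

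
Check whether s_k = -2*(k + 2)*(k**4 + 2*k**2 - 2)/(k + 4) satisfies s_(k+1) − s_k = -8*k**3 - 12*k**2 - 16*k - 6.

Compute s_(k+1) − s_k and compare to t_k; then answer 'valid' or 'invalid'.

Invalid: residual 4*(3*k**4 + 22*k**3 + 30*k**2 + 35*k + 14)/(k**2 + 9*k + 20) ≠ 0.

s_(k+1) = -2*(k + 3)*((k + 1)**4 + 2*(k + 1)**2 - 2)/(k + 5)
s_(k+1) − s_k = 2*(-4*k**5 - 36*k**4 - 98*k**3 - 135*k**2 - 117*k - 32)/(k**2 + 9*k + 20)
(s_(k+1) − s_k) − t_k = 4*(3*k**4 + 22*k**3 + 30*k**2 + 35*k + 14)/(k**2 + 9*k + 20)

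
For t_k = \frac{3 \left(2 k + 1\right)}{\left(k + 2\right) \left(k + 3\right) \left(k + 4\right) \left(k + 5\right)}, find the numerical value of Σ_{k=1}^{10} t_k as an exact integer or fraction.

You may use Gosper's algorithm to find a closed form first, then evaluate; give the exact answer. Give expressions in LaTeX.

Σ = 79/910

r(k) = (k + 2)*(2*k + 3)/((k + 6)*(2*k + 1)) after simplifying.
A = k + 2, B = k + 6, C = k + 1/2.
Key eq: (k + 2)·f(k+1) = (k + 5)·f(k) + (k + 1/2).
Bound: deg f ≤ 3.
Solving with deg f ≤ 3: f(k) = k*(k**2 + 9*k + 2)/48.
Certificate R = B(k−1)f/C = k*(k + 5)*(k**2 + 9*k + 2)/(24*(2*k + 1)) gives s_k = k*(k**2 + 9*k + 2)/(8*(k + 2)*(k + 3)*(k + 4)).
Δs = 3*(2*k + 1)/(k**4 + 14*k**3 + 71*k**2 + 154*k + 120), as required.
Evaluate s at k=11 and k=1: 407/3640 and 1/40; difference 79/910.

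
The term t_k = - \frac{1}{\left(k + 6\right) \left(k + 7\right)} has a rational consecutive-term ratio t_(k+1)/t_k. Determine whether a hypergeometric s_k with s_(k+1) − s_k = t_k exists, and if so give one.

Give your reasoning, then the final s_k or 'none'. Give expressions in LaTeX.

Step 1: r(k) = (k + 6)/(k + 8).
So A=k + 6 and B=k + 8, with C=1.
Key eq: (k + 6)·f(k+1) = (k + 7)·f(k) + (1).
Bound: deg f ≤ 1.
Coefficient equations give f(k) = k/6.
Certificate R = B(k−1)f/C = k*(k + 7)/6 gives s_k = -k/(6*k + 36).
Check: Δs_k = -1/(k**2 + 13*k + 42). ✓

s_k = - \frac{k}{6 k + 36}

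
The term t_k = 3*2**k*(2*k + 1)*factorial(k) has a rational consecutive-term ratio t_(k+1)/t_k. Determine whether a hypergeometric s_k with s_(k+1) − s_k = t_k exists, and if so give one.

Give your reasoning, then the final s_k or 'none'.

Ratio r(k) = 2*(k + 1)*(2*k + 3)/(2*k + 1).
So A=2*k + 2 and B=1, with C=k + 1/2.
Need (2*k + 2)·f(k+1) − (1)·f(k) = k + 1/2.
Bound: deg f ≤ 0.
Match coefficients ⇒ f(k) = 1/2.
Certificate R = B(k−1)f/C = 1/(2*k + 1) gives s_k = 3*2**k*factorial(k).
Check: Δs_k = 3*2**k*(2*k + 1)*factorial(k). ✓

s_k = 3*2**k*factorial(k)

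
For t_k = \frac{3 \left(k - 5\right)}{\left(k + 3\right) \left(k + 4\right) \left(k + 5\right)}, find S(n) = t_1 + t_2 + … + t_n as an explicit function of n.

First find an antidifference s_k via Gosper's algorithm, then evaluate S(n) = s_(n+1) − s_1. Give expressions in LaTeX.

Step 1: r(k) = (k - 4)*(k + 3)/((k - 5)*(k + 6)).
Factor: A=k + 3; B=k + 6; C=k - 5.
Solve (k + 3)·f(k+1) − (k + 5)·f(k) = k - 5.
d = 2 from the (1,1,1) case.
A polynomial solution: f(k) = -k*(k + 19)/12.
Get s_k = R·t_k = k*(-k - 19)/(4*(k + 3)*(k + 4)) with R(k) = B(k−1)f(k)/C(k) = -k*(k + 5)*(k + 19)/(12*(k - 5)).
Verify: 3*(k - 5)/(k**3 + 12*k**2 + 47*k + 60) matches t_k.
Σ_(k=1)^n t_k = s_(n+1) − s_(1) = ((-n**2 - 21*n - 20)/(4*(n**2 + 9*n + 20))) − (-1/4), i.e. -3*n/(n**2 + 9*n + 20).

S(n) = - \frac{3 n}{n^{2} + 9 n + 20}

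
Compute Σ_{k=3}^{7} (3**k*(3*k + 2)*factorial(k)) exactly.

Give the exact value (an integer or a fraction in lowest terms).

Σ = 264539358

The ratio is 3*(k + 1)*(3*k + 5)/(3*k + 2).
Take A(k)=3*k + 3, B(k)=1, C(k)=k + 2/3.
Set up (3*k + 3)·f(k+1) − (1)·f(k) − (k + 2/3) = 0.
Degrees (1,0,1) ⇒ d ≤ 0.
Solve for f: f(k) = 1/3 (degree 0 ≤ 0).
Then R = B(k−1)f/C = 1/(3*k + 2), so s_k = R(k)·t_k = 3**k*factorial(k).
Check: Δs_k = 3**k*(3*k + 2)*factorial(k). ✓
Evaluate s at k=8 and k=3: 264539520 and 162; difference 264539358.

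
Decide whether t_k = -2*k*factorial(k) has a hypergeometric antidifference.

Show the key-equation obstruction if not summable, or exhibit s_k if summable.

r(k) = (k + 1)**2/k after simplifying.
Take A(k)=k + 1, B(k)=1, C(k)=k.
Solve (k + 1)·f(k+1) − (1)·f(k) = k.
d = 0 from the (1,0,1) case.
Solving with deg f ≤ 0: f(k) = 1.
R(k) = B(k−1)·f(k)/C(k) = 1/k; s_k = R·t_k = -2*factorial(k).
Check: Δs_k = -2*k*factorial(k). ✓

Yes. s_k = -2*factorial(k).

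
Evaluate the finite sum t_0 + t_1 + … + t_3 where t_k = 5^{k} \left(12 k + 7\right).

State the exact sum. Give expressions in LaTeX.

Σ = 6252

The ratio is 5*(12*k + 19)/(12*k + 7).
Factor: A=5; B=1; C=k + 7/12.
Need (5)·f(k+1) − (1)·f(k) = k + 7/12.
Bound: deg f ≤ 1.
A polynomial solution: f(k) = (3*k - 2)/12.
So s_k = (B(k−1)f/C)·t_k = ((3*k - 2)/(12*k + 7))·t_k = 5**k*(3*k - 2).
Verify: 5**k*(12*k + 7) matches t_k.
Evaluate s at k=4 and k=0: 6250 and -2; difference 6252.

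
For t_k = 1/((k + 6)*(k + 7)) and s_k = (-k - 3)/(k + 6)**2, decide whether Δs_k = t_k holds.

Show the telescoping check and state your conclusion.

s_(k+1) = (-k - 4)/(k + 7)**2
s_(k+1) − s_k = (k**2 + 7*k + 3)/(k**4 + 26*k**3 + 253*k**2 + 1092*k + 1764)
(s_(k+1) − s_k) − t_k = 3*(-2*k - 13)/(k**4 + 26*k**3 + 253*k**2 + 1092*k + 1764)

Invalid: residual 3*(-2*k - 13)/(k**4 + 26*k**3 + 253*k**2 + 1092*k + 1764) ≠ 0.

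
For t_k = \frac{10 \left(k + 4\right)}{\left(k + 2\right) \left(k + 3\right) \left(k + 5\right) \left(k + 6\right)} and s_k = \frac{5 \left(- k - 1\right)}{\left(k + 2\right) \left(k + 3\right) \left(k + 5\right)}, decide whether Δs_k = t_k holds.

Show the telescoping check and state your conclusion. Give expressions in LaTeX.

s_(k+1) = 5*(-k - 2)/((k + 3)*(k + 4)*(k + 6))
s_(k+1) − s_k = 10*(k**2 + 5*k + 2)/(k**5 + 20*k**4 + 155*k**3 + 580*k**2 + 1044*k + 720)
(s_(k+1) − s_k) − t_k = 10*(-3*k - 14)/(k**5 + 20*k**4 + 155*k**3 + 580*k**2 + 1044*k + 720)

Invalid: residual \frac{10 \left(- 3 k - 14\right)}{k^{5} + 20 k^{4} + 155 k^{3} + 580 k^{2} + 1044 k + 720} ≠ 0.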